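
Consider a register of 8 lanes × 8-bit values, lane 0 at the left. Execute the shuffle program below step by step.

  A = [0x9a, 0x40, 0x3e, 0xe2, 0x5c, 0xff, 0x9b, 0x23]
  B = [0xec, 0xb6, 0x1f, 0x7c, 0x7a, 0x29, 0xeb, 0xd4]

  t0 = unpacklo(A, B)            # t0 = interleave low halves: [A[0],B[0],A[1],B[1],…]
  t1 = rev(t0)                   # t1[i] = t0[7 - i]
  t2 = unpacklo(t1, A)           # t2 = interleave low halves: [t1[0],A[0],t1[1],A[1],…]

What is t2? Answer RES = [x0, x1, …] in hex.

  t0: 9a ec 40 b6 3e 1f e2 7c
  t1: 7c e2 1f 3e b6 40 ec 9a
  t2: 7c 9a e2 40 1f 3e 3e e2

RES = [ 0x7c  0x9a  0xe2  0x40  0x1f  0x3e  0x3e  0xe2 ]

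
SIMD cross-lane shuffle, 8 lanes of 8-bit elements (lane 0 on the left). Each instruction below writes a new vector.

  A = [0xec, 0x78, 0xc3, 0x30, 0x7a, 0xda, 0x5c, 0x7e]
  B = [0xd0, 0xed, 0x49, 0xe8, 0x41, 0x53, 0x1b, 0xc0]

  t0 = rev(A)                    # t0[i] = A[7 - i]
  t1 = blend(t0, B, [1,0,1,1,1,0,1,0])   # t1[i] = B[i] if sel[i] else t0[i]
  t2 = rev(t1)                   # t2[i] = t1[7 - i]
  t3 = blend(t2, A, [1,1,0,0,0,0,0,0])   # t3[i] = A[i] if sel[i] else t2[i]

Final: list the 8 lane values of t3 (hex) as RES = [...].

→ t0 |7e|5c|da|7a|30|c3|78|ec|
→ t1 |d0|5c|49|e8|41|c3|1b|ec|
→ t2 |ec|1b|c3|41|e8|49|5c|d0|
→ t3 |ec|78|c3|41|e8|49|5c|d0|

RES = [ 0xec  0x78  0xc3  0x41  0xe8  0x49  0x5c  0xd0 ]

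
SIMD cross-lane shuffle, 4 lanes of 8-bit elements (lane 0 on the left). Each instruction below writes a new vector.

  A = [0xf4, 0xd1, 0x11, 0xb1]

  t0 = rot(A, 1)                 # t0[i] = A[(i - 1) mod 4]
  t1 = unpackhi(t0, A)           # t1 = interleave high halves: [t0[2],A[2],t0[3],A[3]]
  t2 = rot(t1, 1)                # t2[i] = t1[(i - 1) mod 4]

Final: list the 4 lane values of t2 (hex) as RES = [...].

→ t0 |b1|f4|d1|11|
→ t1 |d1|11|11|b1|
→ t2 |b1|d1|11|11|

RES = [0xb1, 0xd1, 0x11, 0x11]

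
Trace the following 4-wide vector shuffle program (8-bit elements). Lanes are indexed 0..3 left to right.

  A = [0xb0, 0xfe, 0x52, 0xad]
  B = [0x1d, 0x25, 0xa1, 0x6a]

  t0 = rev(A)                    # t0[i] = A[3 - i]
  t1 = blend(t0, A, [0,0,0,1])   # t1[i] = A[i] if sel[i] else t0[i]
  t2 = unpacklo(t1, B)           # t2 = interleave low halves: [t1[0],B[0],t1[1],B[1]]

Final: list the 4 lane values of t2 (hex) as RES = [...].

RES = [0xad, 0x1d, 0x52, 0x25]

→ t0 |ad|52|fe|b0|
→ t1 |ad|52|fe|ad|
→ t2 |ad|1d|52|25|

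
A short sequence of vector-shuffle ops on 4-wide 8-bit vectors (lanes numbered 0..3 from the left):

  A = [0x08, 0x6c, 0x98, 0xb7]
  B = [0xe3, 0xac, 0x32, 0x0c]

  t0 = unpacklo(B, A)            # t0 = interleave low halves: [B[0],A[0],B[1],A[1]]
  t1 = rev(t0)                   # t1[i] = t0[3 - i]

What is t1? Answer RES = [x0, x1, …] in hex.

  t0: e3 08 ac 6c
  t1: 6c ac 08 e3

RES = [0x6c, 0xac, 0x08, 0xe3]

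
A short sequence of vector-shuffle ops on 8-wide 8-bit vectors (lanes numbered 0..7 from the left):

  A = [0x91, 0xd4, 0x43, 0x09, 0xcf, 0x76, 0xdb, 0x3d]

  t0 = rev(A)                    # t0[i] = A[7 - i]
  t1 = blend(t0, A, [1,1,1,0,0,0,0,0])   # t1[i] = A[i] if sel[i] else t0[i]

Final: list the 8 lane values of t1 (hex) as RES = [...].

RES = [ 0x91  0xd4  0x43  0xcf  0x09  0x43  0xd4  0x91 ]

  t0: 3d db 76 cf 09 43 d4 91
  t1: 91 d4 43 cf 09 43 d4 91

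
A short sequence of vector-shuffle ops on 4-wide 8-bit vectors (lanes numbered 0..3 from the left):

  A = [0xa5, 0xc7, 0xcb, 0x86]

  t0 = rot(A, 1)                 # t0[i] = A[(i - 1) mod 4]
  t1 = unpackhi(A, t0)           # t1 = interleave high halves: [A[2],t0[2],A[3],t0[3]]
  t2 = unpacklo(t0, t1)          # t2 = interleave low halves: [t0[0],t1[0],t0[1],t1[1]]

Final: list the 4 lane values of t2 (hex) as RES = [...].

→ t0 |86|a5|c7|cb|
→ t1 |cb|c7|86|cb|
→ t2 |86|cb|a5|c7|

RES = [0x86, 0xcb, 0xa5, 0xc7]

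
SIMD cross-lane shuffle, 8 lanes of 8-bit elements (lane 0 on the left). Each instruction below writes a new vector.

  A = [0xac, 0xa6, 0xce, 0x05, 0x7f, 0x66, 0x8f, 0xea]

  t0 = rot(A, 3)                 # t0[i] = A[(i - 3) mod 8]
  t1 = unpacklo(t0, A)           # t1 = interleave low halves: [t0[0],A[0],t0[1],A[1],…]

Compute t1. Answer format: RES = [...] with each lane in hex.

→ t0 |66|8f|ea|ac|a6|ce|05|7f|
→ t1 |66|ac|8f|a6|ea|ce|ac|05|

RES = [ 0x66  0xac  0x8f  0xa6  0xea  0xce  0xac  0x05 ]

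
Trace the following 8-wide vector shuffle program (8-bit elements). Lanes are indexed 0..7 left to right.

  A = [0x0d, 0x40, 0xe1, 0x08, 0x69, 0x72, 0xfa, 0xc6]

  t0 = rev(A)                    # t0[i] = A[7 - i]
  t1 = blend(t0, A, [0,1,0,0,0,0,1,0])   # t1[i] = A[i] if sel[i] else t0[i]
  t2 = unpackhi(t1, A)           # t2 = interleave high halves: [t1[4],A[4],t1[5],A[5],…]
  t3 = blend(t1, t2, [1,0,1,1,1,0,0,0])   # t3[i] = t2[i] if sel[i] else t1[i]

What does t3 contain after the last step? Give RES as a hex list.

t0 = [0xc6, 0xfa, 0x72, 0x69, 0x08, 0xe1, 0x40, 0x0d]
t1 = [0xc6, 0x40, 0x72, 0x69, 0x08, 0xe1, 0xfa, 0x0d]
t2 = [0x08, 0x69, 0xe1, 0x72, 0xfa, 0xfa, 0x0d, 0xc6]
t3 = [0x08, 0x40, 0xe1, 0x72, 0xfa, 0xe1, 0xfa, 0x0d]

RES = [0x08, 0x40, 0xe1, 0x72, 0xfa, 0xe1, 0xfa, 0x0d]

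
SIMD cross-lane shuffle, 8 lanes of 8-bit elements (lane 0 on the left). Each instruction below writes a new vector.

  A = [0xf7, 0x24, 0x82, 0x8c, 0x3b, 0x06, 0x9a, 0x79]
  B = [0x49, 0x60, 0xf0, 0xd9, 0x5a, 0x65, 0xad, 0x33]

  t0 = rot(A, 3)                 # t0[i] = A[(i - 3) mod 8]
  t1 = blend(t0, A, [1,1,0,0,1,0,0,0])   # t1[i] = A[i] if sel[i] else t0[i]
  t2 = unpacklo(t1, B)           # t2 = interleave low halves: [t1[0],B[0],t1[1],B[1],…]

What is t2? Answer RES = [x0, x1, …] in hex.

RES = [ 0xf7  0x49  0x24  0x60  0x79  0xf0  0xf7  0xd9 ]

t0 = [0x06, 0x9a, 0x79, 0xf7, 0x24, 0x82, 0x8c, 0x3b]
t1 = [0xf7, 0x24, 0x79, 0xf7, 0x3b, 0x82, 0x8c, 0x3b]
t2 = [0xf7, 0x49, 0x24, 0x60, 0x79, 0xf0, 0xf7, 0xd9]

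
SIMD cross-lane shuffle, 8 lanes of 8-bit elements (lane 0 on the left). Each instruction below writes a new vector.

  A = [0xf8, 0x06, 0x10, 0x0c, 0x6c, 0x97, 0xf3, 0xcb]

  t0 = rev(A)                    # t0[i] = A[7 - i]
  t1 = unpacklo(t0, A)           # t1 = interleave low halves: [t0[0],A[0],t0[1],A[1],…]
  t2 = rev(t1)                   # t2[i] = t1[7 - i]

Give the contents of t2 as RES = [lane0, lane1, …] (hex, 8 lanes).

  t0: cb f3 97 6c 0c 10 06 f8
  t1: cb f8 f3 06 97 10 6c 0c
  t2: 0c 6c 10 97 06 f3 f8 cb

RES = [ 0x0c  0x6c  0x10  0x97  0x06  0xf3  0xf8  0xcb ]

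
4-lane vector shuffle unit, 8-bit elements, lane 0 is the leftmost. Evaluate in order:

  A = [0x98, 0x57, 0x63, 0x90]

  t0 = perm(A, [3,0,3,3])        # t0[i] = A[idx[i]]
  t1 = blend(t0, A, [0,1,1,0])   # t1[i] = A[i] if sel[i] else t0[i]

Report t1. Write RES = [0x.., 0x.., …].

→ t0 |90|98|90|90|
→ t1 |90|57|63|90|

RES = [0x90, 0x57, 0x63, 0x90]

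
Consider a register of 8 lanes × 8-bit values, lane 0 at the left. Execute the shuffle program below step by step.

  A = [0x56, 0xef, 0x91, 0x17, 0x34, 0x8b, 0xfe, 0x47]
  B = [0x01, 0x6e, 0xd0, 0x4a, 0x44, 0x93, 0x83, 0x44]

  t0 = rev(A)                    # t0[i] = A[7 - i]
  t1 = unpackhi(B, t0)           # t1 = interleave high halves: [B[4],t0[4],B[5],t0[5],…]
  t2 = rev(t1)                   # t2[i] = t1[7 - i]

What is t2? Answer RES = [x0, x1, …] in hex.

t0 = [0x47, 0xfe, 0x8b, 0x34, 0x17, 0x91, 0xef, 0x56]
t1 = [0x44, 0x17, 0x93, 0x91, 0x83, 0xef, 0x44, 0x56]
t2 = [0x56, 0x44, 0xef, 0x83, 0x91, 0x93, 0x17, 0x44]

RES = [ 0x56  0x44  0xef  0x83  0x91  0x93  0x17  0x44 ]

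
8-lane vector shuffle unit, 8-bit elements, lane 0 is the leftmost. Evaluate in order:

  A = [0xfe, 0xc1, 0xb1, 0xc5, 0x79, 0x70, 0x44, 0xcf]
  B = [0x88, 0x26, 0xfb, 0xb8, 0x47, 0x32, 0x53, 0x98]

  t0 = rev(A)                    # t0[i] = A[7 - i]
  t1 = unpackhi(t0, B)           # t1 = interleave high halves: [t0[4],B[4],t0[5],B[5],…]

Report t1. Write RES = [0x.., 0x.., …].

RES = [ 0xc5  0x47  0xb1  0x32  0xc1  0x53  0xfe  0x98 ]

  t0: cf 44 70 79 c5 b1 c1 fe
  t1: c5 47 b1 32 c1 53 fe 98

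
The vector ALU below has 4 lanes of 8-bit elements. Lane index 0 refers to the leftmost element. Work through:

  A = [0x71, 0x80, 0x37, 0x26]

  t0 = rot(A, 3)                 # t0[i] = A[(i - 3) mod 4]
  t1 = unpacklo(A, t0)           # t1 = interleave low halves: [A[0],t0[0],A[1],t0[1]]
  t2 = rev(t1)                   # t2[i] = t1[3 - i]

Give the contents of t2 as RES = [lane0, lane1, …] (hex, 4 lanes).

→ t0 |80|37|26|71|
→ t1 |71|80|80|37|
→ t2 |37|80|80|71|

RES = [0x37, 0x80, 0x80, 0x71]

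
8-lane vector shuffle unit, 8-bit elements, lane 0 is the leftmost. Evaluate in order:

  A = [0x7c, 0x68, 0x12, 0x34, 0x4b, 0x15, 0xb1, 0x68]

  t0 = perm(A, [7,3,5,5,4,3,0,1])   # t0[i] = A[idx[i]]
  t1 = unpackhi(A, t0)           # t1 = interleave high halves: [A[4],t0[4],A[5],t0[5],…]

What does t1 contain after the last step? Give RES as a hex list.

RES = [0x4b, 0x4b, 0x15, 0x34, 0xb1, 0x7c, 0x68, 0x68]

  t0: 68 34 15 15 4b 34 7c 68
  t1: 4b 4b 15 34 b1 7c 68 68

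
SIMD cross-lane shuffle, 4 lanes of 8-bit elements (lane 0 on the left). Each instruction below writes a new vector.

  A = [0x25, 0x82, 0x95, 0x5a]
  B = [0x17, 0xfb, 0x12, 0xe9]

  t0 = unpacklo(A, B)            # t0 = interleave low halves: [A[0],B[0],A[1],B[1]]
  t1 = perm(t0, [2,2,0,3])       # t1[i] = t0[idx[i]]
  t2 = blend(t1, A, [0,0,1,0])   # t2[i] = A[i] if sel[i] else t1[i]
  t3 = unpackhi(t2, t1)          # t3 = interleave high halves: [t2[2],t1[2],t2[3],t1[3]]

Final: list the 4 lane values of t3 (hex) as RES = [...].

  t0: 25 17 82 fb
  t1: 82 82 25 fb
  t2: 82 82 95 fb
  t3: 95 25 fb fb

RES = [0x95, 0x25, 0xfb, 0xfb]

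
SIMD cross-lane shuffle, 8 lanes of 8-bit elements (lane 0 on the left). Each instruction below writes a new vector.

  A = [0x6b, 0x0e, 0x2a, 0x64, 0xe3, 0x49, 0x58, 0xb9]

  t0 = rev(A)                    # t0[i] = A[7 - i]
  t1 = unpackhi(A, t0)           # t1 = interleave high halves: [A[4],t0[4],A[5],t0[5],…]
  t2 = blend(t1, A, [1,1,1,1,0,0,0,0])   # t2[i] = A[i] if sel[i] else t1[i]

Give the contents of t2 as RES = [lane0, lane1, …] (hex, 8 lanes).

t0 = [0xb9, 0x58, 0x49, 0xe3, 0x64, 0x2a, 0x0e, 0x6b]
t1 = [0xe3, 0x64, 0x49, 0x2a, 0x58, 0x0e, 0xb9, 0x6b]
t2 = [0x6b, 0x0e, 0x2a, 0x64, 0x58, 0x0e, 0xb9, 0x6b]

RES = [0x6b, 0x0e, 0x2a, 0x64, 0x58, 0x0e, 0xb9, 0x6b]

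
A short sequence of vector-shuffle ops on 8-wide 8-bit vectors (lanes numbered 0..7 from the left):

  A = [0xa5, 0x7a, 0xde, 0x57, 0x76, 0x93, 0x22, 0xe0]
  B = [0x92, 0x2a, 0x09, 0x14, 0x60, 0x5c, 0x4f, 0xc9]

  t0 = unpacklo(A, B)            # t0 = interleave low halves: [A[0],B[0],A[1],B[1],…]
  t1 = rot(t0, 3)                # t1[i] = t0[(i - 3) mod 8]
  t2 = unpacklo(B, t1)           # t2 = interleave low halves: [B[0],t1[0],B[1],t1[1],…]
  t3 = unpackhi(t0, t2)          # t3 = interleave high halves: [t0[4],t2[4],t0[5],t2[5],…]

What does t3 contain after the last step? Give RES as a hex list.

RES = [0xde, 0x09, 0x09, 0x14, 0x57, 0x14, 0x14, 0xa5]

  t0: a5 92 7a 2a de 09 57 14
  t1: 09 57 14 a5 92 7a 2a de
  t2: 92 09 2a 57 09 14 14 a5
  t3: de 09 09 14 57 14 14 a5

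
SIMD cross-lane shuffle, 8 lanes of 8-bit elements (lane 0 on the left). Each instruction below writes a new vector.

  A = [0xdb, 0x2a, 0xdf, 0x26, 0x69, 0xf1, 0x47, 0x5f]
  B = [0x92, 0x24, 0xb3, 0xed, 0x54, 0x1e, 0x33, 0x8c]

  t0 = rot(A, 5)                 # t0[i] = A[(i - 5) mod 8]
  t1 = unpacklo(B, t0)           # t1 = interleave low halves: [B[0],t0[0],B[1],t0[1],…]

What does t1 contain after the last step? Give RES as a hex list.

t0 = [0x26, 0x69, 0xf1, 0x47, 0x5f, 0xdb, 0x2a, 0xdf]
t1 = [0x92, 0x26, 0x24, 0x69, 0xb3, 0xf1, 0xed, 0x47]

RES = [ 0x92  0x26  0x24  0x69  0xb3  0xf1  0xed  0x47 ]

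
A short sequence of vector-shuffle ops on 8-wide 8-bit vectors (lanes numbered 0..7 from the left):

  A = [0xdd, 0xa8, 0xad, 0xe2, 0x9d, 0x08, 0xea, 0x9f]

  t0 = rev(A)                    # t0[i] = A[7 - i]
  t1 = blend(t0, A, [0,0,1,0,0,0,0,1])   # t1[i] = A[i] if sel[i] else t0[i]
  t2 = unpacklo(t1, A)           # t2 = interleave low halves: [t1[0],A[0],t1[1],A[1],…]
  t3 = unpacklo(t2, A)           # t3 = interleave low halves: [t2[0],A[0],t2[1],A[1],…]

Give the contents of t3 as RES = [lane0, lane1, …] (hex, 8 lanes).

RES = [ 0x9f  0xdd  0xdd  0xa8  0xea  0xad  0xa8  0xe2 ]

t0 = [0x9f, 0xea, 0x08, 0x9d, 0xe2, 0xad, 0xa8, 0xdd]
t1 = [0x9f, 0xea, 0xad, 0x9d, 0xe2, 0xad, 0xa8, 0x9f]
t2 = [0x9f, 0xdd, 0xea, 0xa8, 0xad, 0xad, 0x9d, 0xe2]
t3 = [0x9f, 0xdd, 0xdd, 0xa8, 0xea, 0xad, 0xa8, 0xe2]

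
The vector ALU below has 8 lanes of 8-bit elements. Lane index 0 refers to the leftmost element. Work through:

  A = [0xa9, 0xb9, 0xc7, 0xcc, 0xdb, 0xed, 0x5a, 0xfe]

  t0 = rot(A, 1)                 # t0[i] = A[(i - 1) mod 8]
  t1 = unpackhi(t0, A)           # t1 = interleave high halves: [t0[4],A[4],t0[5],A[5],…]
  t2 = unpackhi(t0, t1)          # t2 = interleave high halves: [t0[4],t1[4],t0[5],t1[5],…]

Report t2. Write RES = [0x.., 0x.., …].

RES = [ 0xcc  0xed  0xdb  0x5a  0xed  0x5a  0x5a  0xfe ]

→ t0 |fe|a9|b9|c7|cc|db|ed|5a|
→ t1 |cc|db|db|ed|ed|5a|5a|fe|
→ t2 |cc|ed|db|5a|ed|5a|5a|fe|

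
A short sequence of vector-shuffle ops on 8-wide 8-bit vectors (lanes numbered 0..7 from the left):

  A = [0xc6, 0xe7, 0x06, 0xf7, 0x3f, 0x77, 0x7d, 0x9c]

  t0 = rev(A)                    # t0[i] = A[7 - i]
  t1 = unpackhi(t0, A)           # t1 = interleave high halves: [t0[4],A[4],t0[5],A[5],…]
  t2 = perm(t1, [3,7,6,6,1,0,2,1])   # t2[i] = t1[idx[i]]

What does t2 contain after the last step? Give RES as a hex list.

t0 = [0x9c, 0x7d, 0x77, 0x3f, 0xf7, 0x06, 0xe7, 0xc6]
t1 = [0xf7, 0x3f, 0x06, 0x77, 0xe7, 0x7d, 0xc6, 0x9c]
t2 = [0x77, 0x9c, 0xc6, 0xc6, 0x3f, 0xf7, 0x06, 0x3f]

RES = [ 0x77  0x9c  0xc6  0xc6  0x3f  0xf7  0x06  0x3f ]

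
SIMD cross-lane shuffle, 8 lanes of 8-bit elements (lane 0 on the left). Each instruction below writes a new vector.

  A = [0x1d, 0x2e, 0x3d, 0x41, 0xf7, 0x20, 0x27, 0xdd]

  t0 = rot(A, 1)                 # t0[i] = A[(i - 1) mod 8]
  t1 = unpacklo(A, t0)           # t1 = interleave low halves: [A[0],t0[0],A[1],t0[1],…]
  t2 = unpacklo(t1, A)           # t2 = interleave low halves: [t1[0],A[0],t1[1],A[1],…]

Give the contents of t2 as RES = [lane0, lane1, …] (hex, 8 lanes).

→ t0 |dd|1d|2e|3d|41|f7|20|27|
→ t1 |1d|dd|2e|1d|3d|2e|41|3d|
→ t2 |1d|1d|dd|2e|2e|3d|1d|41|

RES = [0x1d, 0x1d, 0xdd, 0x2e, 0x2e, 0x3d, 0x1d, 0x41]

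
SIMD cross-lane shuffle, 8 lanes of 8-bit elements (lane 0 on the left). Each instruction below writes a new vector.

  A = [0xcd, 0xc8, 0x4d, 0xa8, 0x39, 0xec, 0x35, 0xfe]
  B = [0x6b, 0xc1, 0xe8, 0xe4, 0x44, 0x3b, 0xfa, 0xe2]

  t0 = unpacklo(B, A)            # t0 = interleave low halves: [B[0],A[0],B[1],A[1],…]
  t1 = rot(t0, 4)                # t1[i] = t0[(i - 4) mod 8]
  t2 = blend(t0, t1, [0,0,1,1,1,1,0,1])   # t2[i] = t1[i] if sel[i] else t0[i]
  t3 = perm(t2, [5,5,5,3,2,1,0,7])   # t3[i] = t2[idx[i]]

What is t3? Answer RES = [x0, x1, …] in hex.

t0 = [0x6b, 0xcd, 0xc1, 0xc8, 0xe8, 0x4d, 0xe4, 0xa8]
t1 = [0xe8, 0x4d, 0xe4, 0xa8, 0x6b, 0xcd, 0xc1, 0xc8]
t2 = [0x6b, 0xcd, 0xe4, 0xa8, 0x6b, 0xcd, 0xe4, 0xc8]
t3 = [0xcd, 0xcd, 0xcd, 0xa8, 0xe4, 0xcd, 0x6b, 0xc8]

RES = [0xcd, 0xcd, 0xcd, 0xa8, 0xe4, 0xcd, 0x6b, 0xc8]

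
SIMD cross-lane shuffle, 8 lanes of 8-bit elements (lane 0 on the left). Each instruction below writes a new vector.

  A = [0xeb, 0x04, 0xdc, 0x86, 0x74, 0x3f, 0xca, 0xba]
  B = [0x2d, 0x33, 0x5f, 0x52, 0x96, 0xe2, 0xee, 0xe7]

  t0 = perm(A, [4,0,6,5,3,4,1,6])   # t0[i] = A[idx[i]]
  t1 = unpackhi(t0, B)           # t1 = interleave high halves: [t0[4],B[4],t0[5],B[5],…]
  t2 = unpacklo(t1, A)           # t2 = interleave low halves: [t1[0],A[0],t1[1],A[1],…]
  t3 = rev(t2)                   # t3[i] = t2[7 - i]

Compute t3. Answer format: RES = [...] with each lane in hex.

RES = [0x86, 0xe2, 0xdc, 0x74, 0x04, 0x96, 0xeb, 0x86]

t0 = [0x74, 0xeb, 0xca, 0x3f, 0x86, 0x74, 0x04, 0xca]
t1 = [0x86, 0x96, 0x74, 0xe2, 0x04, 0xee, 0xca, 0xe7]
t2 = [0x86, 0xeb, 0x96, 0x04, 0x74, 0xdc, 0xe2, 0x86]
t3 = [0x86, 0xe2, 0xdc, 0x74, 0x04, 0x96, 0xeb, 0x86]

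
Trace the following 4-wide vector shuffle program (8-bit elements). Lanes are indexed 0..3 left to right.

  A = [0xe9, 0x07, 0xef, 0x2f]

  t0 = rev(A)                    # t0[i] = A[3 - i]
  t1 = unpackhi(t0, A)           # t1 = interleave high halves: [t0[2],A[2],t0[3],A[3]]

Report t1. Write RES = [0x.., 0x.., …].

RES = [0x07, 0xef, 0xe9, 0x2f]

  t0: 2f ef 07 e9
  t1: 07 ef e9 2f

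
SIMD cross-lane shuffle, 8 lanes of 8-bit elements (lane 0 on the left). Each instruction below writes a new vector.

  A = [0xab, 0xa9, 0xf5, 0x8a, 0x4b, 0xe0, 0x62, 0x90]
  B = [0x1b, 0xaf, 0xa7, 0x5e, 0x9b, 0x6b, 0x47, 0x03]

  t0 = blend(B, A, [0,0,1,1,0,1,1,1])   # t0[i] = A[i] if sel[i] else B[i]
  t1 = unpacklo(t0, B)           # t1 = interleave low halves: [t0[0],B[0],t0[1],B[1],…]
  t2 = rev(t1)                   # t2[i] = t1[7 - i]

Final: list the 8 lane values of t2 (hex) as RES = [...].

RES = [ 0x5e  0x8a  0xa7  0xf5  0xaf  0xaf  0x1b  0x1b ]

t0 = [0x1b, 0xaf, 0xf5, 0x8a, 0x9b, 0xe0, 0x62, 0x90]
t1 = [0x1b, 0x1b, 0xaf, 0xaf, 0xf5, 0xa7, 0x8a, 0x5e]
t2 = [0x5e, 0x8a, 0xa7, 0xf5, 0xaf, 0xaf, 0x1b, 0x1b]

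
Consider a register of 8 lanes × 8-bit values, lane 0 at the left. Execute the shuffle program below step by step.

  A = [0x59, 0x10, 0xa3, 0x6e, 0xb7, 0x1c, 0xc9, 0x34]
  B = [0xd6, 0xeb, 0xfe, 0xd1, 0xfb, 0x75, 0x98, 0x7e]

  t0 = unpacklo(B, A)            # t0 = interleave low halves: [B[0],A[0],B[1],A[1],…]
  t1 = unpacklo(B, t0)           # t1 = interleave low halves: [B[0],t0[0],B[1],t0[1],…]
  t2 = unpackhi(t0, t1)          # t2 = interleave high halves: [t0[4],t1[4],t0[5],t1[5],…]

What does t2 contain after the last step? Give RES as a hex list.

RES = [0xfe, 0xfe, 0xa3, 0xeb, 0xd1, 0xd1, 0x6e, 0x10]

t0 = [0xd6, 0x59, 0xeb, 0x10, 0xfe, 0xa3, 0xd1, 0x6e]
t1 = [0xd6, 0xd6, 0xeb, 0x59, 0xfe, 0xeb, 0xd1, 0x10]
t2 = [0xfe, 0xfe, 0xa3, 0xeb, 0xd1, 0xd1, 0x6e, 0x10]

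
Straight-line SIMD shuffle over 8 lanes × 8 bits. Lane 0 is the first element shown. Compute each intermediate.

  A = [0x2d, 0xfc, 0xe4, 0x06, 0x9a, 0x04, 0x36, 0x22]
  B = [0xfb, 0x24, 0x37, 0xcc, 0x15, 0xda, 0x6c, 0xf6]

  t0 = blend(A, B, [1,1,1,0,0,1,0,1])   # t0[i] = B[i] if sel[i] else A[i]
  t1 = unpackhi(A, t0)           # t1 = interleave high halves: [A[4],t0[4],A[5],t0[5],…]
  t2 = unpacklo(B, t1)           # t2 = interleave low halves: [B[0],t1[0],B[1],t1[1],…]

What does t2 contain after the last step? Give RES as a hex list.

RES = [0xfb, 0x9a, 0x24, 0x9a, 0x37, 0x04, 0xcc, 0xda]

t0 = [0xfb, 0x24, 0x37, 0x06, 0x9a, 0xda, 0x36, 0xf6]
t1 = [0x9a, 0x9a, 0x04, 0xda, 0x36, 0x36, 0x22, 0xf6]
t2 = [0xfb, 0x9a, 0x24, 0x9a, 0x37, 0x04, 0xcc, 0xda]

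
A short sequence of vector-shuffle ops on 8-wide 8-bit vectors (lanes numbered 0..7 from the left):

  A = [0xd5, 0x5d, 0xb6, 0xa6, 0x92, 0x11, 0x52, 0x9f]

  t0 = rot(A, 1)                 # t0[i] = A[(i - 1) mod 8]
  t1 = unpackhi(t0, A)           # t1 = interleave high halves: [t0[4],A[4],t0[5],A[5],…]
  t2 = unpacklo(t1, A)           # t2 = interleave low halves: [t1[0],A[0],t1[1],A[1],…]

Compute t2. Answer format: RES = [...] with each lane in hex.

RES = [0xa6, 0xd5, 0x92, 0x5d, 0x92, 0xb6, 0x11, 0xa6]

t0 = [0x9f, 0xd5, 0x5d, 0xb6, 0xa6, 0x92, 0x11, 0x52]
t1 = [0xa6, 0x92, 0x92, 0x11, 0x11, 0x52, 0x52, 0x9f]
t2 = [0xa6, 0xd5, 0x92, 0x5d, 0x92, 0xb6, 0x11, 0xa6]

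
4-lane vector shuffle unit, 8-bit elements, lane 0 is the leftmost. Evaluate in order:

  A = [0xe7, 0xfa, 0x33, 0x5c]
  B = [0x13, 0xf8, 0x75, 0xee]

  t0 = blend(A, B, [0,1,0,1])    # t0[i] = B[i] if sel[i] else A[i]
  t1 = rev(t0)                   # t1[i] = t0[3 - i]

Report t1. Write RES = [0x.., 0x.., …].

  t0: e7 f8 33 ee
  t1: ee 33 f8 e7

RES = [0xee, 0x33, 0xf8, 0xe7]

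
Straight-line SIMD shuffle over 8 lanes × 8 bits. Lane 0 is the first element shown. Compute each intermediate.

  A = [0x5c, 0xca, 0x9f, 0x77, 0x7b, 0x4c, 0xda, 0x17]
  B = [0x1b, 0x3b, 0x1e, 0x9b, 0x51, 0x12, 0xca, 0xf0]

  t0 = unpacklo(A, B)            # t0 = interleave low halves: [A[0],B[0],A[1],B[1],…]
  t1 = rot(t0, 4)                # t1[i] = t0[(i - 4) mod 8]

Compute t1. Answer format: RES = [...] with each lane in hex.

RES = [0x9f, 0x1e, 0x77, 0x9b, 0x5c, 0x1b, 0xca, 0x3b]

t0 = [0x5c, 0x1b, 0xca, 0x3b, 0x9f, 0x1e, 0x77, 0x9b]
t1 = [0x9f, 0x1e, 0x77, 0x9b, 0x5c, 0x1b, 0xca, 0x3b]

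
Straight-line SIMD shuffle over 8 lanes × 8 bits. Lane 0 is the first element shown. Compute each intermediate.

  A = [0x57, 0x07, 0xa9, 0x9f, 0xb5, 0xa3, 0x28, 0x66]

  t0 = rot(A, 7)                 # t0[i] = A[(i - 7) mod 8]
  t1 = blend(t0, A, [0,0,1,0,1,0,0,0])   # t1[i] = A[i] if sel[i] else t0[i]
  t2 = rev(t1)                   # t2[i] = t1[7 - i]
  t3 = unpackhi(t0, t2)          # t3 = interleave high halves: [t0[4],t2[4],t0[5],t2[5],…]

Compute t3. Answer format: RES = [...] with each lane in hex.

→ t0 |07|a9|9f|b5|a3|28|66|57|
→ t1 |07|a9|a9|b5|b5|28|66|57|
→ t2 |57|66|28|b5|b5|a9|a9|07|
→ t3 |a3|b5|28|a9|66|a9|57|07|

RES = [ 0xa3  0xb5  0x28  0xa9  0x66  0xa9  0x57  0x07 ]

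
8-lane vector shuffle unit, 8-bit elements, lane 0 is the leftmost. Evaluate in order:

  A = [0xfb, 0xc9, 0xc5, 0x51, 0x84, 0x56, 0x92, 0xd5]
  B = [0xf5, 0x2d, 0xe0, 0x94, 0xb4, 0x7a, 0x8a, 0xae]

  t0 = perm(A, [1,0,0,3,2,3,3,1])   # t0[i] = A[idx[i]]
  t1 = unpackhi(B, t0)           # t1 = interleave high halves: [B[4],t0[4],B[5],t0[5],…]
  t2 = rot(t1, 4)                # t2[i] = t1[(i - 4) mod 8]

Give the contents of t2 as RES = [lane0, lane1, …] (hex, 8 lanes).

→ t0 |c9|fb|fb|51|c5|51|51|c9|
→ t1 |b4|c5|7a|51|8a|51|ae|c9|
→ t2 |8a|51|ae|c9|b4|c5|7a|51|

RES = [0x8a, 0x51, 0xae, 0xc9, 0xb4, 0xc5, 0x7a, 0x51]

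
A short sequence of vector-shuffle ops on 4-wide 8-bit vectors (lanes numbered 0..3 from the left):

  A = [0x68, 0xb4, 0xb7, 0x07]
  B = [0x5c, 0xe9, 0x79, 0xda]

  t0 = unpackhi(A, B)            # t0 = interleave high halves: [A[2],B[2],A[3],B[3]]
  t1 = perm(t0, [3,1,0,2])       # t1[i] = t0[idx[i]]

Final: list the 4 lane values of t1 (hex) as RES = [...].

t0 = [0xb7, 0x79, 0x07, 0xda]
t1 = [0xda, 0x79, 0xb7, 0x07]

RES = [ 0xda  0x79  0xb7  0x07 ]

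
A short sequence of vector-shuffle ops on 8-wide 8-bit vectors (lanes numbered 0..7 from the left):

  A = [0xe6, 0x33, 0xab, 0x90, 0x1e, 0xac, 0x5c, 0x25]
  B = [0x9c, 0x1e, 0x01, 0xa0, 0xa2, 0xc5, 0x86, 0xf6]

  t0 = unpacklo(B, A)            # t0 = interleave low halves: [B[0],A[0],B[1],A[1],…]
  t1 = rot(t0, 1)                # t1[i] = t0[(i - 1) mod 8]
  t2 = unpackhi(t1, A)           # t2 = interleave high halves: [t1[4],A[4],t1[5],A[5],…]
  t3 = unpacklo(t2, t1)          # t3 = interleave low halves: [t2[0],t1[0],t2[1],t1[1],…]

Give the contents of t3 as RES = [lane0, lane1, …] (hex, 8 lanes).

  t0: 9c e6 1e 33 01 ab a0 90
  t1: 90 9c e6 1e 33 01 ab a0
  t2: 33 1e 01 ac ab 5c a0 25
  t3: 33 90 1e 9c 01 e6 ac 1e

RES = [ 0x33  0x90  0x1e  0x9c  0x01  0xe6  0xac  0x1e ]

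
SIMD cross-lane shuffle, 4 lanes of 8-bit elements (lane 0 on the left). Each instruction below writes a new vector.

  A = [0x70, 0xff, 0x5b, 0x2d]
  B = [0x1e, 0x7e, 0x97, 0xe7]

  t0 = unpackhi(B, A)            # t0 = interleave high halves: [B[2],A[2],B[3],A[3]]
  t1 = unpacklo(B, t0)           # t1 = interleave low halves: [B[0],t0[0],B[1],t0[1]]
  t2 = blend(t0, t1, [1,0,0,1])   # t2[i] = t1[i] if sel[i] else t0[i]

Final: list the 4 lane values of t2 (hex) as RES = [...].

  t0: 97 5b e7 2d
  t1: 1e 97 7e 5b
  t2: 1e 5b e7 5b

RES = [0x1e, 0x5b, 0xe7, 0x5b]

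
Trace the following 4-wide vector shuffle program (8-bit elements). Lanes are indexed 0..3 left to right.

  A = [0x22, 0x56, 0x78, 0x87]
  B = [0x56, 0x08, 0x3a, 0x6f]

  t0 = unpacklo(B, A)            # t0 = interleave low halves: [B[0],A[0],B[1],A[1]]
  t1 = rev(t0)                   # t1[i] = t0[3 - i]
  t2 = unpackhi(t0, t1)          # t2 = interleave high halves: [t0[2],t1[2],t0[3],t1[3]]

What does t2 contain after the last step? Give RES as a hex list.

t0 = [0x56, 0x22, 0x08, 0x56]
t1 = [0x56, 0x08, 0x22, 0x56]
t2 = [0x08, 0x22, 0x56, 0x56]

RES = [0x08, 0x22, 0x56, 0x56]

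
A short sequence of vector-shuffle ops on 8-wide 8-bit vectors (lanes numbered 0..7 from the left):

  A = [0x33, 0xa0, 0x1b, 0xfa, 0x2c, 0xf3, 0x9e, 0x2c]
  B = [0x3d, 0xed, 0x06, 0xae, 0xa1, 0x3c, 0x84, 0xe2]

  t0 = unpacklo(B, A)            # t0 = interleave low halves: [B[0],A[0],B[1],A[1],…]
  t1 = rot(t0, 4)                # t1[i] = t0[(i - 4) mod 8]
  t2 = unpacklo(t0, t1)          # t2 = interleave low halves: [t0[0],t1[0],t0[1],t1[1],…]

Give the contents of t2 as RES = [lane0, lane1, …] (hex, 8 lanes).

RES = [0x3d, 0x06, 0x33, 0x1b, 0xed, 0xae, 0xa0, 0xfa]

→ t0 |3d|33|ed|a0|06|1b|ae|fa|
→ t1 |06|1b|ae|fa|3d|33|ed|a0|
→ t2 |3d|06|33|1b|ed|ae|a0|fa|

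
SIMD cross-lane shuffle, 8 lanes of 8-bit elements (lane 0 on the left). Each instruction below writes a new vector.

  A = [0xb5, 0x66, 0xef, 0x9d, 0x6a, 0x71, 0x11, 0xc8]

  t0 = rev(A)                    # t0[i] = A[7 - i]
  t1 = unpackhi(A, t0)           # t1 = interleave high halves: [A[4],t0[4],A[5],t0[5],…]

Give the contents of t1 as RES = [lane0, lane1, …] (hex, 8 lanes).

RES = [ 0x6a  0x9d  0x71  0xef  0x11  0x66  0xc8  0xb5 ]

  t0: c8 11 71 6a 9d ef 66 b5
  t1: 6a 9d 71 ef 11 66 c8 b5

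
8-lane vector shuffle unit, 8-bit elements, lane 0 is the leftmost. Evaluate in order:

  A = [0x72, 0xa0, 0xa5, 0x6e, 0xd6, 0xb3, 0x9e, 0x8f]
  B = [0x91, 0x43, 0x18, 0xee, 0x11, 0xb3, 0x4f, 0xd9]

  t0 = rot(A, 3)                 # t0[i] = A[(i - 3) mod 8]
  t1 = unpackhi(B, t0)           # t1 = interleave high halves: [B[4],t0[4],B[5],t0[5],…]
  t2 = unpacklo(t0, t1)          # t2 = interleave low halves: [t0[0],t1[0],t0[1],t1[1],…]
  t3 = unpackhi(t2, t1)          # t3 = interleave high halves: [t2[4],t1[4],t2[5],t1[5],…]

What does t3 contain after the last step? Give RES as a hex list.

RES = [0x8f, 0x4f, 0xb3, 0x6e, 0x72, 0xd9, 0xa5, 0xd6]

→ t0 |b3|9e|8f|72|a0|a5|6e|d6|
→ t1 |11|a0|b3|a5|4f|6e|d9|d6|
→ t2 |b3|11|9e|a0|8f|b3|72|a5|
→ t3 |8f|4f|b3|6e|72|d9|a5|d6|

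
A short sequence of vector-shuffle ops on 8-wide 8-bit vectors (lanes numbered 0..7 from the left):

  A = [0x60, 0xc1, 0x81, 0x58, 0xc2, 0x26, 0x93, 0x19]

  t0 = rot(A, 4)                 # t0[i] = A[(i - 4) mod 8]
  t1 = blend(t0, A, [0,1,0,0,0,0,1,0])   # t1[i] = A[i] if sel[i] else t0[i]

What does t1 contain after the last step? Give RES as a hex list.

t0 = [0xc2, 0x26, 0x93, 0x19, 0x60, 0xc1, 0x81, 0x58]
t1 = [0xc2, 0xc1, 0x93, 0x19, 0x60, 0xc1, 0x93, 0x58]

RES = [ 0xc2  0xc1  0x93  0x19  0x60  0xc1  0x93  0x58 ]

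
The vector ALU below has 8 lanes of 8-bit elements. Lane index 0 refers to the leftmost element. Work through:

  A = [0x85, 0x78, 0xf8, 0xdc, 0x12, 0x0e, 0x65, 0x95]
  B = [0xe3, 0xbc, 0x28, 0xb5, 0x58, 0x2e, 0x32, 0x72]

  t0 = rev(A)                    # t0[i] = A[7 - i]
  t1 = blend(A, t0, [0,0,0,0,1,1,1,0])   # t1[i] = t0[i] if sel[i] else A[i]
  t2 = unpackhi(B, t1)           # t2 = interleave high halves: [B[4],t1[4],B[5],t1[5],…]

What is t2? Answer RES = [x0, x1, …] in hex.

  t0: 95 65 0e 12 dc f8 78 85
  t1: 85 78 f8 dc dc f8 78 95
  t2: 58 dc 2e f8 32 78 72 95

RES = [ 0x58  0xdc  0x2e  0xf8  0x32  0x78  0x72  0x95 ]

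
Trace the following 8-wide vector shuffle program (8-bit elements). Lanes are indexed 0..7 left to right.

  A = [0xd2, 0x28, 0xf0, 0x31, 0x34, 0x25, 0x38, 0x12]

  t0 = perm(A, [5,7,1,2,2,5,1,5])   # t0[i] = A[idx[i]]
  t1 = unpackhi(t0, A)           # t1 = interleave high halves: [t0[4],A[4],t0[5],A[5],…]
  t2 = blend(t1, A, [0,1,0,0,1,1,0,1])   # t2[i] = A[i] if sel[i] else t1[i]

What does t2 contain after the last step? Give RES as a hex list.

  t0: 25 12 28 f0 f0 25 28 25
  t1: f0 34 25 25 28 38 25 12
  t2: f0 28 25 25 34 25 25 12

RES = [0xf0, 0x28, 0x25, 0x25, 0x34, 0x25, 0x25, 0x12]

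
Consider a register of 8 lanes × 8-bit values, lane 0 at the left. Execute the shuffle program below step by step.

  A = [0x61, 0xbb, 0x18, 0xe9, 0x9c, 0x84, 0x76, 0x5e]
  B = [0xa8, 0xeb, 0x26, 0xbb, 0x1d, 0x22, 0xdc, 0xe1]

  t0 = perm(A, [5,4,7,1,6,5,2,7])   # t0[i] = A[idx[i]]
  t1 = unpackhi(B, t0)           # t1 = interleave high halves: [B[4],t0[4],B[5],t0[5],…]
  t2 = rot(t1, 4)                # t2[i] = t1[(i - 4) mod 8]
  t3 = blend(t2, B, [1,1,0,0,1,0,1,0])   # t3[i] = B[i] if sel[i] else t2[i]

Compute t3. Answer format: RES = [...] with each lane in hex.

RES = [ 0xa8  0xeb  0xe1  0x5e  0x1d  0x76  0xdc  0x84 ]

t0 = [0x84, 0x9c, 0x5e, 0xbb, 0x76, 0x84, 0x18, 0x5e]
t1 = [0x1d, 0x76, 0x22, 0x84, 0xdc, 0x18, 0xe1, 0x5e]
t2 = [0xdc, 0x18, 0xe1, 0x5e, 0x1d, 0x76, 0x22, 0x84]
t3 = [0xa8, 0xeb, 0xe1, 0x5e, 0x1d, 0x76, 0xdc, 0x84]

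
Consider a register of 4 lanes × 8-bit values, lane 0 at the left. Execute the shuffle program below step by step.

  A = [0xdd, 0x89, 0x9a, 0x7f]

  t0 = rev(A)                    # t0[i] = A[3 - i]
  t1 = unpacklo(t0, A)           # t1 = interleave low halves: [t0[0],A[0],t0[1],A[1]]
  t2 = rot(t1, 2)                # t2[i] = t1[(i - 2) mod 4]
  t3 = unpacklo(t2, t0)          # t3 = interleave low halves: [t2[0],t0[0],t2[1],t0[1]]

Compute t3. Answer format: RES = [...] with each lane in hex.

  t0: 7f 9a 89 dd
  t1: 7f dd 9a 89
  t2: 9a 89 7f dd
  t3: 9a 7f 89 9a

RES = [0x9a, 0x7f, 0x89, 0x9a]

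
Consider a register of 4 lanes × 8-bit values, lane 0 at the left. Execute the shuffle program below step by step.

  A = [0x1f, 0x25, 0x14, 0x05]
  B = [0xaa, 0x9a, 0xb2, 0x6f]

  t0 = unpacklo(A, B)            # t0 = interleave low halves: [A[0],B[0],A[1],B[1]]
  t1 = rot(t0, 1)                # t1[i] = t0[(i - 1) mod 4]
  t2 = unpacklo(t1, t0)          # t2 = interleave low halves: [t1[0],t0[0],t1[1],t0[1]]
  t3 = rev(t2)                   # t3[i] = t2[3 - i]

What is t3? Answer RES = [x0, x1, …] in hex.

→ t0 |1f|aa|25|9a|
→ t1 |9a|1f|aa|25|
→ t2 |9a|1f|1f|aa|
→ t3 |aa|1f|1f|9a|

RES = [0xaa, 0x1f, 0x1f, 0x9a]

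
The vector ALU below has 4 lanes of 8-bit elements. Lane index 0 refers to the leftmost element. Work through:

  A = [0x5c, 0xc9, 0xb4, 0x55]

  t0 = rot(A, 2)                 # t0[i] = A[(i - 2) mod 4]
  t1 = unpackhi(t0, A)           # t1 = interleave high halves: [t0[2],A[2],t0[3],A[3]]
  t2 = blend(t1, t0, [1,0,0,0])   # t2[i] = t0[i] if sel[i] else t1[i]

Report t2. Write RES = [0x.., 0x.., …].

RES = [ 0xb4  0xb4  0xc9  0x55 ]

  t0: b4 55 5c c9
  t1: 5c b4 c9 55
  t2: b4 b4 c9 55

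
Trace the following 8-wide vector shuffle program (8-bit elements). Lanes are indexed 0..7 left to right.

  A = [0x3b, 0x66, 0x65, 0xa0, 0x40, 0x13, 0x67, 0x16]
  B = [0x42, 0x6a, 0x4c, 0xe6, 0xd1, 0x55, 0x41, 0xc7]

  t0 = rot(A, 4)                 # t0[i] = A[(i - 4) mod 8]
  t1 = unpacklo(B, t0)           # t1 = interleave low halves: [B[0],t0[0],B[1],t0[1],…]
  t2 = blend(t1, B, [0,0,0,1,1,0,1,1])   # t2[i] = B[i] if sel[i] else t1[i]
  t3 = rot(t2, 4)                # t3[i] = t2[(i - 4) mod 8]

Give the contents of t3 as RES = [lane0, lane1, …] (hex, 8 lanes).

RES = [0xd1, 0x67, 0x41, 0xc7, 0x42, 0x40, 0x6a, 0xe6]

t0 = [0x40, 0x13, 0x67, 0x16, 0x3b, 0x66, 0x65, 0xa0]
t1 = [0x42, 0x40, 0x6a, 0x13, 0x4c, 0x67, 0xe6, 0x16]
t2 = [0x42, 0x40, 0x6a, 0xe6, 0xd1, 0x67, 0x41, 0xc7]
t3 = [0xd1, 0x67, 0x41, 0xc7, 0x42, 0x40, 0x6a, 0xe6]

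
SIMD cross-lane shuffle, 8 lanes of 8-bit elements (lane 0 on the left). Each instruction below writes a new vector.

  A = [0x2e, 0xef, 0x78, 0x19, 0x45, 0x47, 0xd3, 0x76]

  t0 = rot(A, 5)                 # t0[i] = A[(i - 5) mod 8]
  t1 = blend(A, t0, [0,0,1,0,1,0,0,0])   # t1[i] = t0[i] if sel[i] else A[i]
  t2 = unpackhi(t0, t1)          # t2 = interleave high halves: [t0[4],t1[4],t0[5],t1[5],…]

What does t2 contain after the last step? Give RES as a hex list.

→ t0 |19|45|47|d3|76|2e|ef|78|
→ t1 |2e|ef|47|19|76|47|d3|76|
→ t2 |76|76|2e|47|ef|d3|78|76|

RES = [0x76, 0x76, 0x2e, 0x47, 0xef, 0xd3, 0x78, 0x76]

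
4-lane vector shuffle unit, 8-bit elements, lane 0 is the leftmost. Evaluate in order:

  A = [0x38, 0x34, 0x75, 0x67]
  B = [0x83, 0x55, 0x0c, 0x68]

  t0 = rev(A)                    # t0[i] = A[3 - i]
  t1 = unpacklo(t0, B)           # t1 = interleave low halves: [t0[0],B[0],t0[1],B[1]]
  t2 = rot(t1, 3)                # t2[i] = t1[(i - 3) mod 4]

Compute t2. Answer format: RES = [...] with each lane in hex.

RES = [ 0x83  0x75  0x55  0x67 ]

  t0: 67 75 34 38
  t1: 67 83 75 55
  t2: 83 75 55 67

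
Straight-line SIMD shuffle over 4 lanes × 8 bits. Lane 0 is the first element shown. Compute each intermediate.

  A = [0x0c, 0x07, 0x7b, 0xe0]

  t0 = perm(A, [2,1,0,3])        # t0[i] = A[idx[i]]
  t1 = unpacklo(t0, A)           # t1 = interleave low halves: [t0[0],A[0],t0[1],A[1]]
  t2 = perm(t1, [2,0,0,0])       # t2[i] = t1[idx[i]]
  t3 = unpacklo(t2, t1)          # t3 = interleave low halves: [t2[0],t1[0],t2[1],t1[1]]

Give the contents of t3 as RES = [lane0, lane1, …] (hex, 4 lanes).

RES = [ 0x07  0x7b  0x7b  0x0c ]

  t0: 7b 07 0c e0
  t1: 7b 0c 07 07
  t2: 07 7b 7b 7b
  t3: 07 7b 7b 0c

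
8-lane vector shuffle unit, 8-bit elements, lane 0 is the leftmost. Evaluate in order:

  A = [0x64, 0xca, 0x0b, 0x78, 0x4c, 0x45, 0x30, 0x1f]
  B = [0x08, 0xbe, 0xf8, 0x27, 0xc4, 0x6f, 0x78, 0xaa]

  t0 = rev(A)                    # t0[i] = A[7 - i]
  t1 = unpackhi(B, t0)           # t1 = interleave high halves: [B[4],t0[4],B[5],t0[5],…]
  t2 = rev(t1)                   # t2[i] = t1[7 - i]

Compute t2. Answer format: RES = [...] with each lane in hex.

RES = [0x64, 0xaa, 0xca, 0x78, 0x0b, 0x6f, 0x78, 0xc4]

→ t0 |1f|30|45|4c|78|0b|ca|64|
→ t1 |c4|78|6f|0b|78|ca|aa|64|
→ t2 |64|aa|ca|78|0b|6f|78|c4|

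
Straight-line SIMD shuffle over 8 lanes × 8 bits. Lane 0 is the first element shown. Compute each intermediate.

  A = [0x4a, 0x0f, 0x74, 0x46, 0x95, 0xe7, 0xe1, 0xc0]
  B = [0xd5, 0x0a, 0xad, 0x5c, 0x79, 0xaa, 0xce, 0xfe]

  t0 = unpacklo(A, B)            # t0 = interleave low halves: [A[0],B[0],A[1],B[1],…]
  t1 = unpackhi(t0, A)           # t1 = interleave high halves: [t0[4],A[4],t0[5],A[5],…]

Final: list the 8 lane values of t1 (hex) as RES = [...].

RES = [0x74, 0x95, 0xad, 0xe7, 0x46, 0xe1, 0x5c, 0xc0]

→ t0 |4a|d5|0f|0a|74|ad|46|5c|
→ t1 |74|95|ad|e7|46|e1|5c|c0|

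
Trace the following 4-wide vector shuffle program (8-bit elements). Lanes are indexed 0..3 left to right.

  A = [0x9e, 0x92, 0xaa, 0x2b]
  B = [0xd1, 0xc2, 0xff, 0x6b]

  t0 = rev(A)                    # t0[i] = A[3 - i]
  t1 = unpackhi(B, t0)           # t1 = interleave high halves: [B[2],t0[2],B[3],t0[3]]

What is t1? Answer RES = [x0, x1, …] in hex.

RES = [ 0xff  0x92  0x6b  0x9e ]

  t0: 2b aa 92 9e
  t1: ff 92 6b 9e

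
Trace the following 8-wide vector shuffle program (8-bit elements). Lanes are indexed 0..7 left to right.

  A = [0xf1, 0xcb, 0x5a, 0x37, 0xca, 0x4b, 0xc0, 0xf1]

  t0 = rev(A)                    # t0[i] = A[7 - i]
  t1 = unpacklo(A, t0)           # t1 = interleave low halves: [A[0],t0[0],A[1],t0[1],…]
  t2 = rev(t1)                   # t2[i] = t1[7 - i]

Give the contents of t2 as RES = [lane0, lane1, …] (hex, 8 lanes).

RES = [ 0xca  0x37  0x4b  0x5a  0xc0  0xcb  0xf1  0xf1 ]

t0 = [0xf1, 0xc0, 0x4b, 0xca, 0x37, 0x5a, 0xcb, 0xf1]
t1 = [0xf1, 0xf1, 0xcb, 0xc0, 0x5a, 0x4b, 0x37, 0xca]
t2 = [0xca, 0x37, 0x4b, 0x5a, 0xc0, 0xcb, 0xf1, 0xf1]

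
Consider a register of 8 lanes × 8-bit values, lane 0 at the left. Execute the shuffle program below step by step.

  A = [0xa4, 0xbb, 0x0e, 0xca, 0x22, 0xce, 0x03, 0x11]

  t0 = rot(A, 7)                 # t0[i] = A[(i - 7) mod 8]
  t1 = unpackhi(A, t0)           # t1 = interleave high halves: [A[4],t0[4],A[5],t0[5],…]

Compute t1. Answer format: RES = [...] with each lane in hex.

→ t0 |bb|0e|ca|22|ce|03|11|a4|
→ t1 |22|ce|ce|03|03|11|11|a4|

RES = [ 0x22  0xce  0xce  0x03  0x03  0x11  0x11  0xa4 ]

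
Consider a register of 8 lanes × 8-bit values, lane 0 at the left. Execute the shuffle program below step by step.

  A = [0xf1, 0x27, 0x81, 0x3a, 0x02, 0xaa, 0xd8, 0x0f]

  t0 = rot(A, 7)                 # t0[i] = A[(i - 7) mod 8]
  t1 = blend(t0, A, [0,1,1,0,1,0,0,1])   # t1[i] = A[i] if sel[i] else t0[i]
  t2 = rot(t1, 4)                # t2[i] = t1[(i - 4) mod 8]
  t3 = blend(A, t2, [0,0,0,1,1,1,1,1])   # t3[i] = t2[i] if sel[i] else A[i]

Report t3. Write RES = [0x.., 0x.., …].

RES = [ 0xf1  0x27  0x81  0x0f  0x27  0x27  0x81  0x02 ]

→ t0 |27|81|3a|02|aa|d8|0f|f1|
→ t1 |27|27|81|02|02|d8|0f|0f|
→ t2 |02|d8|0f|0f|27|27|81|02|
→ t3 |f1|27|81|0f|27|27|81|02|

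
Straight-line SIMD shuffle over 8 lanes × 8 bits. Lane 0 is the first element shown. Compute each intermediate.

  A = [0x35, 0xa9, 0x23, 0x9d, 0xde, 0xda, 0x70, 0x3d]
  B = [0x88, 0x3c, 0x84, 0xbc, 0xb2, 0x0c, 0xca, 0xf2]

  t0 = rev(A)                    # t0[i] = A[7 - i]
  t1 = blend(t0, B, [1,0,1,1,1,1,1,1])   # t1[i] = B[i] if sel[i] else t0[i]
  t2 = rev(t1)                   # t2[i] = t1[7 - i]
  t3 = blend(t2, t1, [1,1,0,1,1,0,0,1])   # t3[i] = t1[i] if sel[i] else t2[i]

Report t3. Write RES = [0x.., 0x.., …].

RES = [ 0x88  0x70  0x0c  0xbc  0xb2  0x84  0x70  0xf2 ]

  t0: 3d 70 da de 9d 23 a9 35
  t1: 88 70 84 bc b2 0c ca f2
  t2: f2 ca 0c b2 bc 84 70 88
  t3: 88 70 0c bc b2 84 70 f2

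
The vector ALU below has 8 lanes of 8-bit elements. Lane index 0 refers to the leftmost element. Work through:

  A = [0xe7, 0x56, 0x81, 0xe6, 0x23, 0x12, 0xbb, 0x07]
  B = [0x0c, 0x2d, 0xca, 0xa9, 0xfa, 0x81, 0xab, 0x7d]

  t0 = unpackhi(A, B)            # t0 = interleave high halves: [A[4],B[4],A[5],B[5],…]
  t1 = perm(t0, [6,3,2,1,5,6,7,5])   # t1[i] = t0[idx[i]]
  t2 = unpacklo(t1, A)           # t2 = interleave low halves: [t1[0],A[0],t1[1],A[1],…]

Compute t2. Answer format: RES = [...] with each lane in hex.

RES = [0x07, 0xe7, 0x81, 0x56, 0x12, 0x81, 0xfa, 0xe6]

→ t0 |23|fa|12|81|bb|ab|07|7d|
→ t1 |07|81|12|fa|ab|07|7d|ab|
→ t2 |07|e7|81|56|12|81|fa|e6|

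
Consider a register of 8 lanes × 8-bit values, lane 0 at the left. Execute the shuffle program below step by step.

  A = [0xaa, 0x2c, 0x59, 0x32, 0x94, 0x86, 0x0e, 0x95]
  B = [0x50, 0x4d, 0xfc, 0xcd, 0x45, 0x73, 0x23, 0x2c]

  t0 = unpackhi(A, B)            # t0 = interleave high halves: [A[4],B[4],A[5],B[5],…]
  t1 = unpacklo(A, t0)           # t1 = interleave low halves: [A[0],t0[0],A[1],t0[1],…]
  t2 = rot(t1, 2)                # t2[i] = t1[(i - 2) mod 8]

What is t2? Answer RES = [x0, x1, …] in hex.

RES = [0x32, 0x73, 0xaa, 0x94, 0x2c, 0x45, 0x59, 0x86]

t0 = [0x94, 0x45, 0x86, 0x73, 0x0e, 0x23, 0x95, 0x2c]
t1 = [0xaa, 0x94, 0x2c, 0x45, 0x59, 0x86, 0x32, 0x73]
t2 = [0x32, 0x73, 0xaa, 0x94, 0x2c, 0x45, 0x59, 0x86]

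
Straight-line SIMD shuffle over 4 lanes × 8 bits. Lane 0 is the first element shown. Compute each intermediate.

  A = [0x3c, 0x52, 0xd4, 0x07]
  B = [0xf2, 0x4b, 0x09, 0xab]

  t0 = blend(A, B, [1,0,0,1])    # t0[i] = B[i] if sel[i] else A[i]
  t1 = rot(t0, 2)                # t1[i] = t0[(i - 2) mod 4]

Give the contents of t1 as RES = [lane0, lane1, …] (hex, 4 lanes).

RES = [ 0xd4  0xab  0xf2  0x52 ]

  t0: f2 52 d4 ab
  t1: d4 ab f2 52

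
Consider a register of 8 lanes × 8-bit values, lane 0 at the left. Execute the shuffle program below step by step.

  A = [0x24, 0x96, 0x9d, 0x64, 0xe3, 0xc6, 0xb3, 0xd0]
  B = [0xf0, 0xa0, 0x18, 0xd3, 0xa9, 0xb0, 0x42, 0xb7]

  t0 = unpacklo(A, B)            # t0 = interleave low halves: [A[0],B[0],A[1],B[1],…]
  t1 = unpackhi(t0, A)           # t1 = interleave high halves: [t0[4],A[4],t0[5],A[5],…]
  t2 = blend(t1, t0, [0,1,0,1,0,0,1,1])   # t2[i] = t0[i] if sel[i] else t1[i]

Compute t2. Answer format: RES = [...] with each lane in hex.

  t0: 24 f0 96 a0 9d 18 64 d3
  t1: 9d e3 18 c6 64 b3 d3 d0
  t2: 9d f0 18 a0 64 b3 64 d3

RES = [0x9d, 0xf0, 0x18, 0xa0, 0x64, 0xb3, 0x64, 0xd3]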